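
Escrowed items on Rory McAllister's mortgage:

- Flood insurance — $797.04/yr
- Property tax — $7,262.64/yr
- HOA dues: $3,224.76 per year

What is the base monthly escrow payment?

Flood insurance — $797.04/yr
Property tax — $7,262.64/yr
HOA dues — $3,224.76/yr
Total annual escrow = $797.04 + $7,262.64 + $3,224.76 = $11,284.44
Base monthly escrow = $11,284.44 / 12 = $940.37

$940.37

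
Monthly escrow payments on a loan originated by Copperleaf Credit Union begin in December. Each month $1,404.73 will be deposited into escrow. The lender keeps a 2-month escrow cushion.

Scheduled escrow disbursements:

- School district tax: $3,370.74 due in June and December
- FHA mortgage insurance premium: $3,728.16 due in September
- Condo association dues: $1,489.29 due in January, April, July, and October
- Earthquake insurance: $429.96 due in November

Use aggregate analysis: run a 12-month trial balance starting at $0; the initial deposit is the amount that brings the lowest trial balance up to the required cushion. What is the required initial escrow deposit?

Cushion = 2 × $1,404.73 = $2,809.46
Trial balance (start $0, +$1,404.73 each month, − disbursements):
  Dec: +$1,404.73 − $3,370.74 → -$1,966.01
  Jan: +$1,404.73 − $1,489.29 → -$2,050.57
  Feb: +$1,404.73 → -$645.84
  Mar: +$1,404.73 → $758.89
  Apr: +$1,404.73 − $1,489.29 → $674.33
  May: +$1,404.73 → $2,079.06
  Jun: +$1,404.73 − $3,370.74 → $113.05
  Jul: +$1,404.73 − $1,489.29 → $28.49
  Aug: +$1,404.73 → $1,433.22
  Sep: +$1,404.73 − $3,728.16 → -$890.21
  Oct: +$1,404.73 − $1,489.29 → -$974.77
  Nov: +$1,404.73 − $429.96 → $0.00
Lowest trial balance = -$2,050.57 (Jan)
Initial deposit = cushion − low point = $2,809.46 − (-$2,050.57) = $4,860.03

$4,860.03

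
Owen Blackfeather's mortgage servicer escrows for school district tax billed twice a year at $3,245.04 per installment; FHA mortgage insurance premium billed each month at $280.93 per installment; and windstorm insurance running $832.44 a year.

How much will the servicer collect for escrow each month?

School district tax — $3,245.04 × 2 = $6,490.08/yr
FHA mortgage insurance premium — $280.93 × 12 = $3,371.16/yr
Windstorm insurance — $832.44/yr
Annual escrow total = $10,693.68
Monthly = $10,693.68 / 12 = $891.14

$891.14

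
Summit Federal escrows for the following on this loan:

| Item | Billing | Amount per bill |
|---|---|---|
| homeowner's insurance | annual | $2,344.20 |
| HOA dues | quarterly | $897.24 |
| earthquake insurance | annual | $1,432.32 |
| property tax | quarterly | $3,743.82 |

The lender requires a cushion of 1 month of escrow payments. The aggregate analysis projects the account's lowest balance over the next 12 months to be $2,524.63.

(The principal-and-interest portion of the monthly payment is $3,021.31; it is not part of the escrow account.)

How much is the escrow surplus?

$662.90

Homeowner's insurance: $2,344.20 annually
HOA dues: $897.24 × 4 = $3,588.96 annually
Earthquake insurance: $1,432.32 annually
Property tax: $3,743.82 × 4 = $14,975.28 annually
Yearly total = $2,344.20 + $3,588.96 + $1,432.32 + $14,975.28 = $22,340.76
Base monthly escrow = $22,340.76 / 12 = $1,861.73
Required cushion = 1 × $1,861.73 = $1,861.73
Excess over cushion: $2,524.63 − $1,861.73 = $662.90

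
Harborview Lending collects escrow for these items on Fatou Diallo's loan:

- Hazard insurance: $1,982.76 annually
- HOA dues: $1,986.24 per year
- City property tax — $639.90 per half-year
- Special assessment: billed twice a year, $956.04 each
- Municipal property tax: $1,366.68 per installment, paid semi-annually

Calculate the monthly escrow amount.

$824.52

Hazard insurance: $1,982.76/yr
HOA dues: $1,986.24/yr
City property tax: $639.90 × 2 = $1,279.80/yr
Special assessment: $956.04 × 2 = $1,912.08/yr
Municipal property tax: $1,366.68 × 2 = $2,733.36/yr
Annual escrow total = $1,982.76 + $1,986.24 + $1,279.80 + $1,912.08 + $2,733.36 = $9,894.24
Per month = $9,894.24 / 12 = $824.52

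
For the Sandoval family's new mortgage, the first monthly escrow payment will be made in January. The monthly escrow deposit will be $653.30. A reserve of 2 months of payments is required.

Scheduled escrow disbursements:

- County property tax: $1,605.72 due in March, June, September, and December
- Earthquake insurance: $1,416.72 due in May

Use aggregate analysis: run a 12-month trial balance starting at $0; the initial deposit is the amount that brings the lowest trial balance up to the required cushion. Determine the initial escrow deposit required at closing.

Cushion = 2 × $653.30 = $1,306.60
Trial balance (start $0, +$653.30 each month, − disbursements):
  Jan: +$653.30 → $653.30
  Feb: +$653.30 → $1,306.60
  Mar: +$653.30 − $1,605.72 → $354.18
  Apr: +$653.30 → $1,007.48
  May: +$653.30 − $1,416.72 → $244.06
  Jun: +$653.30 − $1,605.72 → -$708.36
  Jul: +$653.30 → -$55.06
  Aug: +$653.30 → $598.24
  Sep: +$653.30 − $1,605.72 → -$354.18
  Oct: +$653.30 → $299.12
  Nov: +$653.30 → $952.42
  Dec: +$653.30 − $1,605.72 → $0.00
Lowest trial balance = -$708.36 (Jun)
Initial deposit = cushion − low point = $1,306.60 − (-$708.36) = $2,014.96

$2,014.96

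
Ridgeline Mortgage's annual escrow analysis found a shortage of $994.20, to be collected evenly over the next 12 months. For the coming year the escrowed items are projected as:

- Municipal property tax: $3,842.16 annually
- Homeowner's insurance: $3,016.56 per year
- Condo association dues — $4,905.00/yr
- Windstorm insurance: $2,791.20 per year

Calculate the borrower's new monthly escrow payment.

Municipal property tax = $3,842.16 annually
Homeowner's insurance = $3,016.56 annually
Condo association dues = $4,905.00 annually
Windstorm insurance = $2,791.20 annually
Total per year = $14,554.92
Monthly escrow = $14,554.92 / 12 = $1,212.91
Shortage spread = $994.20 / 12 = $82.85/mo
Adjusted monthly = $1,212.91 + $82.85 = $1,295.76

$1,295.76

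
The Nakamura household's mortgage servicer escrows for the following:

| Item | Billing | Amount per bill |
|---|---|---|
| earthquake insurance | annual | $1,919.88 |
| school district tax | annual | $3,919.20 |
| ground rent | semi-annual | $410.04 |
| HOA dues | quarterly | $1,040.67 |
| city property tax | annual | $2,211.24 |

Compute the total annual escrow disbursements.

Earthquake insurance = $1,919.88 per year
School district tax = $3,919.20 per year
Ground rent = $410.04 × 2 = $820.08 per year
HOA dues = $1,040.67 × 4 = $4,162.68 per year
City property tax = $2,211.24 per year
Combined annual = $1,919.88 + $3,919.20 + $820.08 + $4,162.68 + $2,211.24 = $13,033.08

$13,033.08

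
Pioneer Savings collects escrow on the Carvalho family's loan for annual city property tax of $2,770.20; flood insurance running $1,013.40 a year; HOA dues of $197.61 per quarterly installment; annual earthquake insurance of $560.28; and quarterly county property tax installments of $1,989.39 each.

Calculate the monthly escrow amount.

$1,090.99

City property tax — $2,770.20/yr
Flood insurance — $1,013.40/yr
HOA dues — $197.61 × 4 = $790.44/yr
Earthquake insurance — $560.28/yr
County property tax — $1,989.39 × 4 = $7,957.56/yr
Total annual escrow = $13,091.88
Per month = $13,091.88 / 12 = $1,090.99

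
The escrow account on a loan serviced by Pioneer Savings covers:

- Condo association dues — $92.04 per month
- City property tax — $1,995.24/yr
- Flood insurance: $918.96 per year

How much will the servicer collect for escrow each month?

Condo association dues = $92.04 × 12 = $1,104.48 annually
City property tax = $1,995.24 annually
Flood insurance = $918.96 annually
Combined annual = $1,104.48 + $1,995.24 + $918.96 = $4,018.68
Monthly = $4,018.68 ÷ 12 = $334.89

$334.89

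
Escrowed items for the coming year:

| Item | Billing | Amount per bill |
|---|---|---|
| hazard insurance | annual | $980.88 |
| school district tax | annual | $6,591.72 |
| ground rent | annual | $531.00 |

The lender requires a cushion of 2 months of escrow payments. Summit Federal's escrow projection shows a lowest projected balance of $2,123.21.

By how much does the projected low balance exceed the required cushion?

Hazard insurance: $980.88 per year
School district tax: $6,591.72 per year
Ground rent: $531.00 per year
Combined annual = $8,103.60
Monthly escrow = $8,103.60 / 12 = $675.30
Required cushion = 2 × $675.30 = $1,350.60
Excess over cushion: $2,123.21 − $1,350.60 = $772.61

$772.61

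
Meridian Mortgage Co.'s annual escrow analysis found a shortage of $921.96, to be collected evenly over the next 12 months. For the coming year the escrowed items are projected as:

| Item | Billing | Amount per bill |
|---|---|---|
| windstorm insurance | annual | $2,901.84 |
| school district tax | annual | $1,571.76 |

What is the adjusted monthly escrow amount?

$449.63

Windstorm insurance — $2,901.84 per year
School district tax — $1,571.76 per year
Total per year = $4,473.60
Monthly = $4,473.60 / 12 = $372.80
Monthly shortage recovery: $921.96 ÷ 12 = $76.83
Adjusted monthly = $372.80 + $76.83 = $449.63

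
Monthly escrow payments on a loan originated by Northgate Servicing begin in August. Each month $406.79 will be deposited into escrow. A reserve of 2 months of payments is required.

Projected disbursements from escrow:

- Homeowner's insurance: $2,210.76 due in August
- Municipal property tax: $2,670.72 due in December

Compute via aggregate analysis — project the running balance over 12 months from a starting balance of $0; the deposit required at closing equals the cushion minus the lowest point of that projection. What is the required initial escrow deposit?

Cushion = 2 × $406.79 = $813.58
Trial balance (start $0, +$406.79 each month, − disbursements):
  Aug: +$406.79 − $2,210.76 → -$1,803.97
  Sep: +$406.79 → -$1,397.18
  Oct: +$406.79 → -$990.39
  Nov: +$406.79 → -$583.60
  Dec: +$406.79 − $2,670.72 → -$2,847.53
  Jan: +$406.79 → -$2,440.74
  Feb: +$406.79 → -$2,033.95
  Mar: +$406.79 → -$1,627.16
  Apr: +$406.79 → -$1,220.37
  May: +$406.79 → -$813.58
  Jun: +$406.79 → -$406.79
  Jul: +$406.79 → $0.00
Lowest trial balance = -$2,847.53 (Dec)
Initial deposit = cushion − low point = $813.58 − (-$2,847.53) = $3,661.11

$3,661.11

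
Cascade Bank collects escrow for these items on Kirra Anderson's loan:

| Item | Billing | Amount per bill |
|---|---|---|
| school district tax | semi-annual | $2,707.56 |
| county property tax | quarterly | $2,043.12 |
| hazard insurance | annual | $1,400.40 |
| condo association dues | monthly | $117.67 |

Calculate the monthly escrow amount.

$1,366.67

School district tax = $2,707.56 × 2 = $5,415.12 annually
County property tax = $2,043.12 × 4 = $8,172.48 annually
Hazard insurance = $1,400.40 annually
Condo association dues = $117.67 × 12 = $1,412.04 annually
Yearly total = $5,415.12 + $8,172.48 + $1,400.40 + $1,412.04 = $16,400.04
Monthly = $16,400.04 / 12 = $1,366.67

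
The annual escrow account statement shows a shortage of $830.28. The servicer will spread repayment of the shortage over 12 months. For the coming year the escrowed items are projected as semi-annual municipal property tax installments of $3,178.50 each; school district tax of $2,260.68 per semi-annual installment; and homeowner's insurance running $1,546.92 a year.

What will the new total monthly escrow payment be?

Municipal property tax: $3,178.50 × 2 = $6,357.00 per year
School district tax: $2,260.68 × 2 = $4,521.36 per year
Homeowner's insurance: $1,546.92 per year
Yearly total = $12,425.28
Monthly = $12,425.28 / 12 = $1,035.44
Shortage per month = $830.28 / 12 = $69.19
New monthly escrow = $1,035.44 + $69.19 = $1,104.63

$1,104.63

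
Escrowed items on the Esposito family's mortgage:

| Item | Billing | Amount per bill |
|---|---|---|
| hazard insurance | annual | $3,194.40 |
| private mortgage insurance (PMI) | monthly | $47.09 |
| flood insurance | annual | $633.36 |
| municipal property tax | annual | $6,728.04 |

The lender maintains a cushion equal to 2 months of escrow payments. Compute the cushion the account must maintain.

$1,853.48

Hazard insurance = $3,194.40 per year
Private mortgage insurance (PMI) = $47.09 × 12 = $565.08 per year
Flood insurance = $633.36 per year
Municipal property tax = $6,728.04 per year
Yearly total = $3,194.40 + $565.08 + $633.36 + $6,728.04 = $11,120.88
Monthly escrow = $11,120.88 ÷ 12 = $926.74
Cushion = 2 × $926.74 = $1,853.48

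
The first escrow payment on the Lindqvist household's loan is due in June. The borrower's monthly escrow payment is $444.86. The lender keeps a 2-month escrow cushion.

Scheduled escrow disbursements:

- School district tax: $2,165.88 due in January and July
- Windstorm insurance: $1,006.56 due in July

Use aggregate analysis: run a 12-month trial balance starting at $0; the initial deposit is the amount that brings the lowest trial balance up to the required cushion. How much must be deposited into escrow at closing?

Cushion = 2 × $444.86 = $889.72
Trial balance (start $0, +$444.86 each month, − disbursements):
  Jun: +$444.86 → $444.86
  Jul: +$444.86 − $3,172.44 → -$2,282.72
  Aug: +$444.86 → -$1,837.86
  Sep: +$444.86 → -$1,393.00
  Oct: +$444.86 → -$948.14
  Nov: +$444.86 → -$503.28
  Dec: +$444.86 → -$58.42
  Jan: +$444.86 − $2,165.88 → -$1,779.44
  Feb: +$444.86 → -$1,334.58
  Mar: +$444.86 → -$889.72
  Apr: +$444.86 → -$444.86
  May: +$444.86 → $0.00
Lowest trial balance = -$2,282.72 (Jul)
Initial deposit = cushion − low point = $889.72 − (-$2,282.72) = $3,172.44

$3,172.44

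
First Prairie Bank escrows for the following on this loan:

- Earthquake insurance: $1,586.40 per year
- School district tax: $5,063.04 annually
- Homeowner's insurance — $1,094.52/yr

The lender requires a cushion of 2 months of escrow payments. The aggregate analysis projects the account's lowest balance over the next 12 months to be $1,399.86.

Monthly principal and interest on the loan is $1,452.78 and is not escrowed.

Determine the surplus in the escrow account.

$109.20

Earthquake insurance: $1,586.40
School district tax: $5,063.04
Homeowner's insurance: $1,094.52
Yearly total = $1,586.40 + $5,063.04 + $1,094.52 = $7,743.96
Monthly escrow = $7,743.96 / 12 = $645.33
Required cushion = 2 × $645.33 = $1,290.66
Excess over cushion: $1,399.86 − $1,290.66 = $109.20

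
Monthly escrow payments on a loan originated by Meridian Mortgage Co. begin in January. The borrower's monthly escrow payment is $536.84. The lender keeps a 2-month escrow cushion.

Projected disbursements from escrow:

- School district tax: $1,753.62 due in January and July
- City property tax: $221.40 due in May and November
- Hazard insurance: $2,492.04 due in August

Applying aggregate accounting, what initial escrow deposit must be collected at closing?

$2,999.64

Cushion = 2 × $536.84 = $1,073.68
Trial balance (start $0, +$536.84 each month, − disbursements):
  Jan: +$536.84 − $1,753.62 → -$1,216.78
  Feb: +$536.84 → -$679.94
  Mar: +$536.84 → -$143.10
  Apr: +$536.84 → $393.74
  May: +$536.84 − $221.40 → $709.18
  Jun: +$536.84 → $1,246.02
  Jul: +$536.84 − $1,753.62 → $29.24
  Aug: +$536.84 − $2,492.04 → -$1,925.96
  Sep: +$536.84 → -$1,389.12
  Oct: +$536.84 → -$852.28
  Nov: +$536.84 − $221.40 → -$536.84
  Dec: +$536.84 → $0.00
Lowest trial balance = -$1,925.96 (Aug)
Initial deposit = cushion − low point = $1,073.68 − (-$1,925.96) = $2,999.64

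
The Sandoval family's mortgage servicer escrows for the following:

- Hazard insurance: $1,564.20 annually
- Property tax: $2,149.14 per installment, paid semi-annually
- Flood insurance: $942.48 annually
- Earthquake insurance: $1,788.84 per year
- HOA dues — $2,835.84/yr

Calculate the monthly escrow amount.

$952.47

Hazard insurance: $1,564.20
Property tax: $2,149.14 × 2 = $4,298.28
Flood insurance: $942.48
Earthquake insurance: $1,788.84
HOA dues: $2,835.84
Yearly total = $1,564.20 + $4,298.28 + $942.48 + $1,788.84 + $2,835.84 = $11,429.64
Per month = $11,429.64 / 12 = $952.47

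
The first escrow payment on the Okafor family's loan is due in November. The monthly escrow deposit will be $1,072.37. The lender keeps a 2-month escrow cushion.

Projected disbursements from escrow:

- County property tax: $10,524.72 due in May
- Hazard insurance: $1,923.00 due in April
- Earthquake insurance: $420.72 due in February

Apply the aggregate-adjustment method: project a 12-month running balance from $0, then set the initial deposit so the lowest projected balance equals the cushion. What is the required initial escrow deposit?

$7,506.59

Cushion = 2 × $1,072.37 = $2,144.74
Trial balance (start $0, +$1,072.37 each month, − disbursements):
  Nov: +$1,072.37 → $1,072.37
  Dec: +$1,072.37 → $2,144.74
  Jan: +$1,072.37 → $3,217.11
  Feb: +$1,072.37 − $420.72 → $3,868.76
  Mar: +$1,072.37 → $4,941.13
  Apr: +$1,072.37 − $1,923.00 → $4,090.50
  May: +$1,072.37 − $10,524.72 → -$5,361.85
  Jun: +$1,072.37 → -$4,289.48
  Jul: +$1,072.37 → -$3,217.11
  Aug: +$1,072.37 → -$2,144.74
  Sep: +$1,072.37 → -$1,072.37
  Oct: +$1,072.37 → $0.00
Lowest trial balance = -$5,361.85 (May)
Initial deposit = cushion − low point = $2,144.74 − (-$5,361.85) = $7,506.59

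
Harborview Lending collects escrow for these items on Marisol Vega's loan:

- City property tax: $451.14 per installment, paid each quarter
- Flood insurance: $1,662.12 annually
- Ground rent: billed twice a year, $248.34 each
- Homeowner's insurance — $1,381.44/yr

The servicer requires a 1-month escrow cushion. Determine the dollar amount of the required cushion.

$445.40

City property tax: $451.14 × 4 = $1,804.56 per year
Flood insurance: $1,662.12 per year
Ground rent: $248.34 × 2 = $496.68 per year
Homeowner's insurance: $1,381.44 per year
Yearly total = $1,804.56 + $1,662.12 + $496.68 + $1,381.44 = $5,344.80
Base monthly escrow = $5,344.80 ÷ 12 = $445.40
Reserve = 1 × $445.40 = $445.40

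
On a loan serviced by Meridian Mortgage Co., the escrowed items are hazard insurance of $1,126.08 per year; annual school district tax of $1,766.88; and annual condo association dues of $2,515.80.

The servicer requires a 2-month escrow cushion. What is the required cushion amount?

Hazard insurance = $1,126.08/yr
School district tax = $1,766.88/yr
Condo association dues = $2,515.80/yr
Yearly total = $1,126.08 + $1,766.88 + $2,515.80 = $5,408.76
Monthly = $5,408.76 ÷ 12 = $450.73
Required cushion = 2 × $450.73 = $901.46

$901.46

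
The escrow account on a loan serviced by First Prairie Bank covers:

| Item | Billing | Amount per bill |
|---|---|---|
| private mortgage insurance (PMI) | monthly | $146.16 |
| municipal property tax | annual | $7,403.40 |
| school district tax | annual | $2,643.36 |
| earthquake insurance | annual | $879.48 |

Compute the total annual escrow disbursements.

Private mortgage insurance (PMI): $146.16 × 12 = $1,753.92 annually
Municipal property tax: $7,403.40 annually
School district tax: $2,643.36 annually
Earthquake insurance: $879.48 annually
Total per year = $12,680.16

$12,680.16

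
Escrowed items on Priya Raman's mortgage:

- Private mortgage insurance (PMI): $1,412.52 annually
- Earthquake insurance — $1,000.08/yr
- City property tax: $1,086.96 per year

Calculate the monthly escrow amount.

$291.63

Private mortgage insurance (PMI) = $1,412.52/yr
Earthquake insurance = $1,000.08/yr
City property tax = $1,086.96/yr
Total per year = $3,499.56
Base monthly escrow = $3,499.56 ÷ 12 = $291.63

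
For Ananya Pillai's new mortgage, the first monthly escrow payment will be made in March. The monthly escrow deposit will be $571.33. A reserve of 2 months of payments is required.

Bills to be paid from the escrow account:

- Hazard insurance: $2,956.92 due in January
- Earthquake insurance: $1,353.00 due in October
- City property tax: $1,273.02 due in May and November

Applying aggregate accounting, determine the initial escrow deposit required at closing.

$1,713.99

Cushion = 2 × $571.33 = $1,142.66
Trial balance (start $0, +$571.33 each month, − disbursements):
  Mar: +$571.33 → $571.33
  Apr: +$571.33 → $1,142.66
  May: +$571.33 − $1,273.02 → $440.97
  Jun: +$571.33 → $1,012.30
  Jul: +$571.33 → $1,583.63
  Aug: +$571.33 → $2,154.96
  Sep: +$571.33 → $2,726.29
  Oct: +$571.33 − $1,353.00 → $1,944.62
  Nov: +$571.33 − $1,273.02 → $1,242.93
  Dec: +$571.33 → $1,814.26
  Jan: +$571.33 − $2,956.92 → -$571.33
  Feb: +$571.33 → $0.00
Lowest trial balance = -$571.33 (Jan)
Initial deposit = cushion − low point = $1,142.66 − (-$571.33) = $1,713.99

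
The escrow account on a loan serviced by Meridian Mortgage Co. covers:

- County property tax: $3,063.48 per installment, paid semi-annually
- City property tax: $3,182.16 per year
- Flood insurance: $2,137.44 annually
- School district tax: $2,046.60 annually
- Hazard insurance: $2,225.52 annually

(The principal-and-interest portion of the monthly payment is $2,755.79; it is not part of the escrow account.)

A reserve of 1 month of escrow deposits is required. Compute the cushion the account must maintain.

County property tax = $3,063.48 × 2 = $6,126.96 annually
City property tax = $3,182.16 annually
Flood insurance = $2,137.44 annually
School district tax = $2,046.60 annually
Hazard insurance = $2,225.52 annually
Combined annual = $15,718.68
Base monthly escrow = $15,718.68 ÷ 12 = $1,309.89
Required cushion = 1 × $1,309.89 = $1,309.89

$1,309.89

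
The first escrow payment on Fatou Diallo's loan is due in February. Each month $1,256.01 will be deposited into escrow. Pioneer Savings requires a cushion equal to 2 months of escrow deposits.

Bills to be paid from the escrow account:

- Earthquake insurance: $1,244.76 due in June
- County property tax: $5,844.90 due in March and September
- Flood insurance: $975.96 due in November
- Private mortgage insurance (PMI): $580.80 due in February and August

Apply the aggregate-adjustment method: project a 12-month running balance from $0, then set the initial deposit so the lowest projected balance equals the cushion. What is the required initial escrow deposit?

$6,560.10

Cushion = 2 × $1,256.01 = $2,512.02
Trial balance (start $0, +$1,256.01 each month, − disbursements):
  Feb: +$1,256.01 − $580.80 → $675.21
  Mar: +$1,256.01 − $5,844.90 → -$3,913.68
  Apr: +$1,256.01 → -$2,657.67
  May: +$1,256.01 → -$1,401.66
  Jun: +$1,256.01 − $1,244.76 → -$1,390.41
  Jul: +$1,256.01 → -$134.40
  Aug: +$1,256.01 − $580.80 → $540.81
  Sep: +$1,256.01 − $5,844.90 → -$4,048.08
  Oct: +$1,256.01 → -$2,792.07
  Nov: +$1,256.01 − $975.96 → -$2,512.02
  Dec: +$1,256.01 → -$1,256.01
  Jan: +$1,256.01 → $0.00
Lowest trial balance = -$4,048.08 (Sep)
Initial deposit = cushion − low point = $2,512.02 − (-$4,048.08) = $6,560.10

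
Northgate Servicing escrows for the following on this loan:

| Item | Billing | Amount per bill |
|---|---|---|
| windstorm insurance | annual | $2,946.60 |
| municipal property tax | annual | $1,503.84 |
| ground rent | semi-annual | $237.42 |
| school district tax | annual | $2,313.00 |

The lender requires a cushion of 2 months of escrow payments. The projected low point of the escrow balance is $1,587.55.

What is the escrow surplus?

Windstorm insurance — $2,946.60 annually
Municipal property tax — $1,503.84 annually
Ground rent — $237.42 × 2 = $474.84 annually
School district tax — $2,313.00 annually
Yearly total = $2,946.60 + $1,503.84 + $474.84 + $2,313.00 = $7,238.28
Monthly escrow = $7,238.28 ÷ 12 = $603.19
Required reserve = 2 × $603.19 = $1,206.38
Excess over cushion: $1,587.55 − $1,206.38 = $381.17

$381.17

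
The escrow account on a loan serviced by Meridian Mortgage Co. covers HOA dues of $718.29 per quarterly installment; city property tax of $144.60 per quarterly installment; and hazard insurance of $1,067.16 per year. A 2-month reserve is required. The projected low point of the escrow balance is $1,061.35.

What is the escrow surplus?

$308.23

HOA dues: $718.29 × 4 = $2,873.16
City property tax: $144.60 × 4 = $578.40
Hazard insurance: $1,067.16
Yearly total = $4,518.72
Monthly = $4,518.72 / 12 = $376.56
Cushion = 2 × $376.56 = $753.12
Surplus = $1,061.35 − $753.12 = $308.23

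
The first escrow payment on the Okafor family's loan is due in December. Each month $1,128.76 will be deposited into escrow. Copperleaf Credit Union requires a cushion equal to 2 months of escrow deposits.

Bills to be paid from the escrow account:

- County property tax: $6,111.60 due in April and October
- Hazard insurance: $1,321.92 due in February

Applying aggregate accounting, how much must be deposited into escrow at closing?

$4,047.24

Cushion = 2 × $1,128.76 = $2,257.52
Trial balance (start $0, +$1,128.76 each month, − disbursements):
  Dec: +$1,128.76 → $1,128.76
  Jan: +$1,128.76 → $2,257.52
  Feb: +$1,128.76 − $1,321.92 → $2,064.36
  Mar: +$1,128.76 → $3,193.12
  Apr: +$1,128.76 − $6,111.60 → -$1,789.72
  May: +$1,128.76 → -$660.96
  Jun: +$1,128.76 → $467.80
  Jul: +$1,128.76 → $1,596.56
  Aug: +$1,128.76 → $2,725.32
  Sep: +$1,128.76 → $3,854.08
  Oct: +$1,128.76 − $6,111.60 → -$1,128.76
  Nov: +$1,128.76 → $0.00
Lowest trial balance = -$1,789.72 (Apr)
Initial deposit = cushion − low point = $2,257.52 − (-$1,789.72) = $4,047.24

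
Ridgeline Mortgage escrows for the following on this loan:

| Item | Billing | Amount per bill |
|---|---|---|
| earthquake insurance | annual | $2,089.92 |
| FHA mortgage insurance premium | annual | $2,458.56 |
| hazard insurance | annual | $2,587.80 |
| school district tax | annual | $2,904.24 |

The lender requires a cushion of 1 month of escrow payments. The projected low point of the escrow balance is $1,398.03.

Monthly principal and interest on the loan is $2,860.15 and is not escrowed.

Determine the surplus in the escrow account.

Earthquake insurance: $2,089.92/yr
FHA mortgage insurance premium: $2,458.56/yr
Hazard insurance: $2,587.80/yr
School district tax: $2,904.24/yr
Total annual escrow = $2,089.92 + $2,458.56 + $2,587.80 + $2,904.24 = $10,040.52
Monthly = $10,040.52 / 12 = $836.71
Required cushion = 1 × $836.71 = $836.71
Surplus = $1,398.03 − $836.71 = $561.32

$561.32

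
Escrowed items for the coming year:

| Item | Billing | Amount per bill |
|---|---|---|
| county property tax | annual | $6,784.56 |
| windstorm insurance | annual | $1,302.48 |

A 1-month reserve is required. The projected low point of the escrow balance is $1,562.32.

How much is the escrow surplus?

$888.40

County property tax = $6,784.56
Windstorm insurance = $1,302.48
Annual escrow total = $8,087.04
Monthly = $8,087.04 / 12 = $673.92
Required cushion = 1 × $673.92 = $673.92
Excess over cushion: $1,562.32 − $673.92 = $888.40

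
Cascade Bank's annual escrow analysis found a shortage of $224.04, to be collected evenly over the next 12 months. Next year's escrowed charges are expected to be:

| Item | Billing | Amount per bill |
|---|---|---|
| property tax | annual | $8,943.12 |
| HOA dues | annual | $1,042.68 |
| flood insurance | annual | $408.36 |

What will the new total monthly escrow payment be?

Property tax = $8,943.12
HOA dues = $1,042.68
Flood insurance = $408.36
Total per year = $8,943.12 + $1,042.68 + $408.36 = $10,394.16
Base monthly escrow = $10,394.16 / 12 = $866.18
Monthly shortage recovery: $224.04 ÷ 12 = $18.67
Adjusted monthly = $866.18 + $18.67 = $884.85

$884.85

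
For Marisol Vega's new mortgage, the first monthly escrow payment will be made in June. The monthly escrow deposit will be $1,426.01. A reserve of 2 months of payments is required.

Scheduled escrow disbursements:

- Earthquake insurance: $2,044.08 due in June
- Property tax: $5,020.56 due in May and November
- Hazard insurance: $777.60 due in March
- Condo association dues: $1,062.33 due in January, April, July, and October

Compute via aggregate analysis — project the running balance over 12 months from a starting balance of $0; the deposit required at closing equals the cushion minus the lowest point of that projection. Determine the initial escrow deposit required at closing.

$3,485.26

Cushion = 2 × $1,426.01 = $2,852.02
Trial balance (start $0, +$1,426.01 each month, − disbursements):
  Jun: +$1,426.01 − $2,044.08 → -$618.07
  Jul: +$1,426.01 − $1,062.33 → -$254.39
  Aug: +$1,426.01 → $1,171.62
  Sep: +$1,426.01 → $2,597.63
  Oct: +$1,426.01 − $1,062.33 → $2,961.31
  Nov: +$1,426.01 − $5,020.56 → -$633.24
  Dec: +$1,426.01 → $792.77
  Jan: +$1,426.01 − $1,062.33 → $1,156.45
  Feb: +$1,426.01 → $2,582.46
  Mar: +$1,426.01 − $777.60 → $3,230.87
  Apr: +$1,426.01 − $1,062.33 → $3,594.55
  May: +$1,426.01 − $5,020.56 → $0.00
Lowest trial balance = -$633.24 (Nov)
Initial deposit = cushion − low point = $2,852.02 − (-$633.24) = $3,485.26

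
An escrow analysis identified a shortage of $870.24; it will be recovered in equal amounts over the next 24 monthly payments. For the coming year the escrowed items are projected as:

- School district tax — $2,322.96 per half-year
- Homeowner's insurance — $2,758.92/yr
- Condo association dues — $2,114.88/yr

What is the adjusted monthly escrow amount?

$829.57

School district tax = $2,322.96 × 2 = $4,645.92/yr
Homeowner's insurance = $2,758.92/yr
Condo association dues = $2,114.88/yr
Annual escrow total = $4,645.92 + $2,758.92 + $2,114.88 = $9,519.72
Monthly escrow = $9,519.72 ÷ 12 = $793.31
Shortage spread = $870.24 ÷ 24 = $36.26/mo
New monthly escrow = $793.31 + $36.26 = $829.57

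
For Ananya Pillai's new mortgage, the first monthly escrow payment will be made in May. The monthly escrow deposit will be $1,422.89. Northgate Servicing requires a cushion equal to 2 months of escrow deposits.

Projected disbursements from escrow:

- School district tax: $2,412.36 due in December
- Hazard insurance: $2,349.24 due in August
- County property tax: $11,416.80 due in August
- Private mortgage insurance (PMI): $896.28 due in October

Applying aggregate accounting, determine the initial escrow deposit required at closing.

$10,920.26

Cushion = 2 × $1,422.89 = $2,845.78
Trial balance (start $0, +$1,422.89 each month, − disbursements):
  May: +$1,422.89 → $1,422.89
  Jun: +$1,422.89 → $2,845.78
  Jul: +$1,422.89 → $4,268.67
  Aug: +$1,422.89 − $13,766.04 → -$8,074.48
  Sep: +$1,422.89 → -$6,651.59
  Oct: +$1,422.89 − $896.28 → -$6,124.98
  Nov: +$1,422.89 → -$4,702.09
  Dec: +$1,422.89 − $2,412.36 → -$5,691.56
  Jan: +$1,422.89 → -$4,268.67
  Feb: +$1,422.89 → -$2,845.78
  Mar: +$1,422.89 → -$1,422.89
  Apr: +$1,422.89 → $0.00
Lowest trial balance = -$8,074.48 (Aug)
Initial deposit = cushion − low point = $2,845.78 − (-$8,074.48) = $10,920.26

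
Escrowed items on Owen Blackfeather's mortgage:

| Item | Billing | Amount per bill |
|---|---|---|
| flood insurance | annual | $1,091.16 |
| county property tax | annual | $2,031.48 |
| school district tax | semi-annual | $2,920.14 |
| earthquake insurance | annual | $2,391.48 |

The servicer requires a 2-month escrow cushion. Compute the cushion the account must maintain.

Flood insurance — $1,091.16/yr
County property tax — $2,031.48/yr
School district tax — $2,920.14 × 2 = $5,840.28/yr
Earthquake insurance — $2,391.48/yr
Total per year = $1,091.16 + $2,031.48 + $5,840.28 + $2,391.48 = $11,354.40
Monthly = $11,354.40 ÷ 12 = $946.20
Cushion = 2 × $946.20 = $1,892.40

$1,892.40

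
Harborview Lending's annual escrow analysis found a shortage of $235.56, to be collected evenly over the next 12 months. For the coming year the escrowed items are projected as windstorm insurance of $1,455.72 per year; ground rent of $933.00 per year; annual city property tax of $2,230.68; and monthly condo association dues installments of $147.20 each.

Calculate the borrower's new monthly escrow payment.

$551.78

Windstorm insurance — $1,455.72 per year
Ground rent — $933.00 per year
City property tax — $2,230.68 per year
Condo association dues — $147.20 × 12 = $1,766.40 per year
Combined annual = $6,385.80
Monthly escrow = $6,385.80 / 12 = $532.15
Shortage per month = $235.56 / 12 = $19.63
New monthly escrow = $532.15 + $19.63 = $551.78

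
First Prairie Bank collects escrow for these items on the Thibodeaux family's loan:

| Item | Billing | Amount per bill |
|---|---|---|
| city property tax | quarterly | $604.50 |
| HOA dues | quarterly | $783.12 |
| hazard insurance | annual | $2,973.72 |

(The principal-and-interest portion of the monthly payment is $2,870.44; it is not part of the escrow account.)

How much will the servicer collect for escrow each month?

City property tax — $604.50 × 4 = $2,418.00 annually
HOA dues — $783.12 × 4 = $3,132.48 annually
Hazard insurance — $2,973.72 annually
Total per year = $2,418.00 + $3,132.48 + $2,973.72 = $8,524.20
Base monthly escrow = $8,524.20 ÷ 12 = $710.35

$710.35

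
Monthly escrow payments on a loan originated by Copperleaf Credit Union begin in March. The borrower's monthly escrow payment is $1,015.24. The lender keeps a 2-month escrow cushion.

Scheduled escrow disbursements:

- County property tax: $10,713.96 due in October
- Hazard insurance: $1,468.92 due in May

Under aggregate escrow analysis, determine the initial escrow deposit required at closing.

Cushion = 2 × $1,015.24 = $2,030.48
Trial balance (start $0, +$1,015.24 each month, − disbursements):
  Mar: +$1,015.24 → $1,015.24
  Apr: +$1,015.24 → $2,030.48
  May: +$1,015.24 − $1,468.92 → $1,576.80
  Jun: +$1,015.24 → $2,592.04
  Jul: +$1,015.24 → $3,607.28
  Aug: +$1,015.24 → $4,622.52
  Sep: +$1,015.24 → $5,637.76
  Oct: +$1,015.24 − $10,713.96 → -$4,060.96
  Nov: +$1,015.24 → -$3,045.72
  Dec: +$1,015.24 → -$2,030.48
  Jan: +$1,015.24 → -$1,015.24
  Feb: +$1,015.24 → $0.00
Lowest trial balance = -$4,060.96 (Oct)
Initial deposit = cushion − low point = $2,030.48 − (-$4,060.96) = $6,091.44

$6,091.44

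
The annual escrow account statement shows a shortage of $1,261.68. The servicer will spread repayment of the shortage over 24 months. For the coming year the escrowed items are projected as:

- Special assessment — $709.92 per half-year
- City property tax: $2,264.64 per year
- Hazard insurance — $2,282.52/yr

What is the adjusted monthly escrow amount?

Special assessment — $709.92 × 2 = $1,419.84/yr
City property tax — $2,264.64/yr
Hazard insurance — $2,282.52/yr
Yearly total = $5,967.00
Base monthly escrow = $5,967.00 ÷ 12 = $497.25
Shortage spread = $1,261.68 ÷ 24 = $52.57/mo
Adjusted monthly = $497.25 + $52.57 = $549.82

$549.82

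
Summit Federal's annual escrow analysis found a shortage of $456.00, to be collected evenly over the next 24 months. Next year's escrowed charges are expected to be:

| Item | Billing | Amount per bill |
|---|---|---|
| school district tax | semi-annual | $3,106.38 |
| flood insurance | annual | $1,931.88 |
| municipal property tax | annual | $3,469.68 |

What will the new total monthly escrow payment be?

School district tax: $3,106.38 × 2 = $6,212.76 per year
Flood insurance: $1,931.88 per year
Municipal property tax: $3,469.68 per year
Annual escrow total = $6,212.76 + $1,931.88 + $3,469.68 = $11,614.32
Base monthly escrow = $11,614.32 ÷ 12 = $967.86
Shortage spread = $456.00 ÷ 24 = $19.00/mo
Adjusted monthly = $967.86 + $19.00 = $986.86

$986.86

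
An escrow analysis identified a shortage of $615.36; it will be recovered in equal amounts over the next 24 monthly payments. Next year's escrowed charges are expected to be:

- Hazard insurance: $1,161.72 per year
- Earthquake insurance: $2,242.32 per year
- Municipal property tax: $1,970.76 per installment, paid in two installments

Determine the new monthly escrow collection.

$637.77

Hazard insurance = $1,161.72 annually
Earthquake insurance = $2,242.32 annually
Municipal property tax = $1,970.76 × 2 = $3,941.52 annually
Combined annual = $7,345.56
Base monthly escrow = $7,345.56 ÷ 12 = $612.13
Shortage per month = $615.36 / 24 = $25.64
New monthly escrow = $612.13 + $25.64 = $637.77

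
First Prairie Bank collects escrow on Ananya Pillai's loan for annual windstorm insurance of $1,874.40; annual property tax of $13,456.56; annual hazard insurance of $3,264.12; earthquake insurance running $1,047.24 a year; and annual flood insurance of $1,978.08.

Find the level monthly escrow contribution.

Windstorm insurance: $1,874.40 annually
Property tax: $13,456.56 annually
Hazard insurance: $3,264.12 annually
Earthquake insurance: $1,047.24 annually
Flood insurance: $1,978.08 annually
Combined annual = $1,874.40 + $13,456.56 + $3,264.12 + $1,047.24 + $1,978.08 = $21,620.40
Per month = $21,620.40 / 12 = $1,801.70

$1,801.70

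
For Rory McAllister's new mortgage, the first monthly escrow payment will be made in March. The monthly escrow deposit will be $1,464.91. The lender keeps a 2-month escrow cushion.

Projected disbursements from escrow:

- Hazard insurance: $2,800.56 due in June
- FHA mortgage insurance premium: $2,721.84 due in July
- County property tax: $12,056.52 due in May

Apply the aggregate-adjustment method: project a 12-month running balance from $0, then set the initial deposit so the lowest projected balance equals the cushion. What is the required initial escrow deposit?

Cushion = 2 × $1,464.91 = $2,929.82
Trial balance (start $0, +$1,464.91 each month, − disbursements):
  Mar: +$1,464.91 → $1,464.91
  Apr: +$1,464.91 → $2,929.82
  May: +$1,464.91 − $12,056.52 → -$7,661.79
  Jun: +$1,464.91 − $2,800.56 → -$8,997.44
  Jul: +$1,464.91 − $2,721.84 → -$10,254.37
  Aug: +$1,464.91 → -$8,789.46
  Sep: +$1,464.91 → -$7,324.55
  Oct: +$1,464.91 → -$5,859.64
  Nov: +$1,464.91 → -$4,394.73
  Dec: +$1,464.91 → -$2,929.82
  Jan: +$1,464.91 → -$1,464.91
  Feb: +$1,464.91 → $0.00
Lowest trial balance = -$10,254.37 (Jul)
Initial deposit = cushion − low point = $2,929.82 − (-$10,254.37) = $13,184.19

$13,184.19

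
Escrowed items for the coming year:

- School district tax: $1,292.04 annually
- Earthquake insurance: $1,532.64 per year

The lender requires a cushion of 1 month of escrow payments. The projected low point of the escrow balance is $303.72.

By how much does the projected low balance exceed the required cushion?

School district tax — $1,292.04
Earthquake insurance — $1,532.64
Total annual escrow = $2,824.68
Per month = $2,824.68 ÷ 12 = $235.39
Required reserve = 1 × $235.39 = $235.39
Excess over cushion: $303.72 − $235.39 = $68.33

$68.33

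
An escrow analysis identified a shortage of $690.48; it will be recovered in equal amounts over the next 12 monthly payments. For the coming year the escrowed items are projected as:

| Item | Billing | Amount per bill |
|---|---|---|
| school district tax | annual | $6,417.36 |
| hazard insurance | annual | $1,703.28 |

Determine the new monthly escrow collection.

$734.26

School district tax: $6,417.36 annually
Hazard insurance: $1,703.28 annually
Yearly total = $6,417.36 + $1,703.28 = $8,120.64
Base monthly escrow = $8,120.64 / 12 = $676.72
Shortage spread = $690.48 ÷ 12 = $57.54/mo
Adjusted monthly = $676.72 + $57.54 = $734.26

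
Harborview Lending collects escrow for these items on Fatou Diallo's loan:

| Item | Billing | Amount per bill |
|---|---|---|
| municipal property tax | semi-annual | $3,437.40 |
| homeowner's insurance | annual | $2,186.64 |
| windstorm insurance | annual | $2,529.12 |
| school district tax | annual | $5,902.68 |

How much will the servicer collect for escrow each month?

$1,457.77

Municipal property tax = $3,437.40 × 2 = $6,874.80 annually
Homeowner's insurance = $2,186.64 annually
Windstorm insurance = $2,529.12 annually
School district tax = $5,902.68 annually
Combined annual = $6,874.80 + $2,186.64 + $2,529.12 + $5,902.68 = $17,493.24
Base monthly escrow = $17,493.24 / 12 = $1,457.77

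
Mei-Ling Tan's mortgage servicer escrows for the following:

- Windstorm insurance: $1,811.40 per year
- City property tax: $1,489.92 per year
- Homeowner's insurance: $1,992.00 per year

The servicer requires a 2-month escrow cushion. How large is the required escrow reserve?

$882.22

Windstorm insurance: $1,811.40/yr
City property tax: $1,489.92/yr
Homeowner's insurance: $1,992.00/yr
Annual escrow total = $5,293.32
Monthly = $5,293.32 / 12 = $441.11
Cushion = 2 × $441.11 = $882.22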